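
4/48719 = 4/48719 =0.00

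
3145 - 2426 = 719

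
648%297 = 54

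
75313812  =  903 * 83404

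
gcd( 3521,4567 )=1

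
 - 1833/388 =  - 5 + 107/388 = - 4.72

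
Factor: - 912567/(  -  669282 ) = 919/674 = 2^( - 1)*337^( - 1)*919^1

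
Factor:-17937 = -3^2 * 1993^1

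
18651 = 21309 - 2658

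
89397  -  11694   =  77703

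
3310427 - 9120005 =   -  5809578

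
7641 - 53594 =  - 45953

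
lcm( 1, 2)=2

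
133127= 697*191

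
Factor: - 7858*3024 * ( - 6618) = 2^6*3^4*7^1 * 1103^1*3929^1 = 157260833856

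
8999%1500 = 1499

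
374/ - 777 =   -  1+ 403/777 = - 0.48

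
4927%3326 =1601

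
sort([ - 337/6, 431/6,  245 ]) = [ - 337/6 , 431/6,245 ] 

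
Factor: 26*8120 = 2^4*5^1*7^1*13^1*  29^1=211120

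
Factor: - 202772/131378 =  - 2^1 *13^ ( - 1 )*31^(-1)*311^1 =-622/403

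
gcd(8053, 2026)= 1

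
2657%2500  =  157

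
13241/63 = 210 + 11/63  =  210.17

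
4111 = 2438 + 1673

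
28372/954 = 29  +  353/477 =29.74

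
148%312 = 148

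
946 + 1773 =2719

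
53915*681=36716115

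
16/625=16/625  =  0.03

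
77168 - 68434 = 8734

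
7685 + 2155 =9840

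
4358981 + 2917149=7276130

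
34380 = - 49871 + 84251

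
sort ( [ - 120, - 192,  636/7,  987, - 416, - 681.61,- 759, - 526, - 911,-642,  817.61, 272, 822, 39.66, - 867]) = [ - 911, - 867 , - 759, - 681.61, - 642, - 526, - 416 , - 192, - 120, 39.66, 636/7  ,  272,817.61,  822, 987 ] 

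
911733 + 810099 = 1721832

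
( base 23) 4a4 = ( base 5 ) 33400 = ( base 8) 4456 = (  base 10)2350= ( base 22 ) 4II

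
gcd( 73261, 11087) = 1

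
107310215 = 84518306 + 22791909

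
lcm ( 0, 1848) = 0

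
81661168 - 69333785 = 12327383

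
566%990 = 566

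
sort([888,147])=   [ 147,888]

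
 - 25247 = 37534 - 62781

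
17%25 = 17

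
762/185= 762/185 = 4.12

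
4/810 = 2/405 =0.00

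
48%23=2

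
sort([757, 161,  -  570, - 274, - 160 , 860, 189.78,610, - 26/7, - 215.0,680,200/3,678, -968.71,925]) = [ - 968.71,-570,  -  274, - 215.0, - 160,-26/7 , 200/3,  161,  189.78, 610,678, 680, 757, 860 , 925]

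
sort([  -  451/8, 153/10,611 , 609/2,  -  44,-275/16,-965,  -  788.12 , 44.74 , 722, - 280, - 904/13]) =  [ - 965, - 788.12, - 280, - 904/13, - 451/8, -44, - 275/16, 153/10 , 44.74,609/2 , 611, 722 ]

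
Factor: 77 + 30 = 107 = 107^1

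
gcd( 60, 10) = 10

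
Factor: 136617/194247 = 403/573 = 3^(-1 )*13^1*31^1 * 191^( - 1) 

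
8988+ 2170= 11158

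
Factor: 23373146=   2^1 * 113^1 * 103421^1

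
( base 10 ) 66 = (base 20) 36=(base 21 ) 33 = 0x42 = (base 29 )28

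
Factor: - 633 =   -  3^1*211^1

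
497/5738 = 497/5738=0.09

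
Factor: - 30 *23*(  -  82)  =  2^2 * 3^1 *5^1*23^1*41^1 = 56580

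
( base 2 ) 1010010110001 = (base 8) 12261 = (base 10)5297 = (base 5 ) 132142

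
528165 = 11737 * 45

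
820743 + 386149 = 1206892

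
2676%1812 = 864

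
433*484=209572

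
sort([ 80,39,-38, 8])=[ - 38, 8,  39,  80 ] 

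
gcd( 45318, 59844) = 6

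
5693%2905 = 2788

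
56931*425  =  24195675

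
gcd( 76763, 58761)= 1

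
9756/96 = 101 + 5/8 = 101.62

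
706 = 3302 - 2596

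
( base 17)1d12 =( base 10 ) 8689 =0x21F1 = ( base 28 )b29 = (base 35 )739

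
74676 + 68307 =142983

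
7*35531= 248717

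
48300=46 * 1050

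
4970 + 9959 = 14929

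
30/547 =30/547 = 0.05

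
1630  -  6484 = -4854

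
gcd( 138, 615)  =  3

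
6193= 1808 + 4385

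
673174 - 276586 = 396588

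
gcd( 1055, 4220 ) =1055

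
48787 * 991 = 48347917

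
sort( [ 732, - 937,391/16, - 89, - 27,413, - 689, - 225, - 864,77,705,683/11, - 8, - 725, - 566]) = [  -  937, - 864, - 725, - 689, - 566, - 225, - 89, - 27, - 8,391/16,683/11, 77,413,705,  732] 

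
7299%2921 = 1457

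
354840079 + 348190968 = 703031047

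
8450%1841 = 1086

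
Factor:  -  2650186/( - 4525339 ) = 2^1*11^1* 13^( - 1) *223^(-2)*17209^1 = 378598/646477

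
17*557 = 9469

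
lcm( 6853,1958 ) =13706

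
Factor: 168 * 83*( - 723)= -2^3*3^2*7^1*83^1*241^1= -10081512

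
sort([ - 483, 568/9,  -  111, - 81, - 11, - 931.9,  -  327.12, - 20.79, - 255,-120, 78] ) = [ - 931.9, - 483,- 327.12 , - 255, -120,  -  111, - 81, - 20.79,  -  11,568/9,78]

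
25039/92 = 25039/92=272.16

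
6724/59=6724/59 = 113.97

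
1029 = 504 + 525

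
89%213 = 89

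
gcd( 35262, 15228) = 54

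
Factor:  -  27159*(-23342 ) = 2^1*3^1*11^2*823^1*1061^1 =633945378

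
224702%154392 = 70310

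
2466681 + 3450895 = 5917576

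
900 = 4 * 225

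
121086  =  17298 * 7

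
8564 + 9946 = 18510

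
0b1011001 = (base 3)10022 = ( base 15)5E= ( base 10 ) 89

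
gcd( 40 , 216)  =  8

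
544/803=544/803 =0.68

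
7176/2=3588 = 3588.00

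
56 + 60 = 116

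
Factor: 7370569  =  61^1*120829^1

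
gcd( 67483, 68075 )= 1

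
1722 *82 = 141204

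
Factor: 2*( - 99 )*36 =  - 7128 =-2^3*3^4*11^1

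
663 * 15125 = 10027875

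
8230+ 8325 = 16555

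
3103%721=219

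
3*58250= 174750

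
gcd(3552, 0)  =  3552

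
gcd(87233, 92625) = 1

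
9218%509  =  56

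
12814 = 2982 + 9832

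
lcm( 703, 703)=703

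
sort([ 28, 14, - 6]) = [ - 6, 14,28]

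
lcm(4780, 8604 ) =43020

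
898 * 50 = 44900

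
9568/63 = 151 + 55/63 = 151.87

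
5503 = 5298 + 205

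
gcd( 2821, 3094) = 91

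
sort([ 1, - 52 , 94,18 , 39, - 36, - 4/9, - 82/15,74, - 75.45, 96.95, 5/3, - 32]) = [ - 75.45, - 52, - 36,-32, - 82/15, - 4/9,1,5/3,18, 39, 74,94 , 96.95] 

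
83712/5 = 83712/5 = 16742.40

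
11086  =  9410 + 1676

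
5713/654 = 8 + 481/654=   8.74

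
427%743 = 427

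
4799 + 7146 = 11945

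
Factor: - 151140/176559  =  -2^2*5^1* 11^1*257^( - 1 ) = -220/257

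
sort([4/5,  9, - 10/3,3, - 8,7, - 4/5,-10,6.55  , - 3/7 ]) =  [ - 10,-8 ,- 10/3, -4/5,  -  3/7, 4/5,3,6.55 , 7, 9]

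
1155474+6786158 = 7941632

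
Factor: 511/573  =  3^( - 1)*7^1*73^1*191^( - 1)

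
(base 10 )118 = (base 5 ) 433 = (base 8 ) 166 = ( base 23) 53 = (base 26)4e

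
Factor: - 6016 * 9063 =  -2^7 *3^2*19^1*47^1*53^1= -  54523008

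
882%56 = 42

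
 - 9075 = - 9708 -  - 633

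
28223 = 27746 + 477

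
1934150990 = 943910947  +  990240043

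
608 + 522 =1130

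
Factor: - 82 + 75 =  - 7^1 = - 7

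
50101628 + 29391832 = 79493460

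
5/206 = 5/206 = 0.02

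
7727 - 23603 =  - 15876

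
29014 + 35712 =64726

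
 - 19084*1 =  - 19084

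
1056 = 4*264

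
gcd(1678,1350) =2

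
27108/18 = 1506 = 1506.00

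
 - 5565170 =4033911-9599081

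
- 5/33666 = -1+33661/33666 = -  0.00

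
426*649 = 276474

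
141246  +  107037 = 248283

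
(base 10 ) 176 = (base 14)c8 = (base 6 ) 452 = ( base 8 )260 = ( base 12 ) 128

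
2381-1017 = 1364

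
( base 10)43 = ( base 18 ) 27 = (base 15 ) 2D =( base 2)101011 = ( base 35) 18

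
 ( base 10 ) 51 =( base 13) 3c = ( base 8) 63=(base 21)29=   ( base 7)102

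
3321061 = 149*22289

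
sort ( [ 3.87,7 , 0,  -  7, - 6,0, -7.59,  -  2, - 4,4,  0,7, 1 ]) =[ - 7.59,-7,  -  6, -4, - 2,  0,0, 0, 1,  3.87,4, 7,7 ] 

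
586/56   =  293/28 = 10.46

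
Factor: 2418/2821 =2^1 * 3^1*7^ (-1) = 6/7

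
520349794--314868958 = 835218752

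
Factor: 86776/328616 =10847/41077 = 10847^1*41077^(-1)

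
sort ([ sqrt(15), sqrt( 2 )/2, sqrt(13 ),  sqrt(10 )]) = [ sqrt( 2 ) /2 , sqrt( 10), sqrt( 13 ),  sqrt(15 )]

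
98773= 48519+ 50254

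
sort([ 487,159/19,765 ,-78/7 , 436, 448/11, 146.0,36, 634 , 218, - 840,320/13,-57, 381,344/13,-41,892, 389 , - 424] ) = [-840,-424, -57, -41, - 78/7, 159/19,320/13,344/13,36,448/11, 146.0, 218,381,389 , 436, 487, 634,765 , 892 ] 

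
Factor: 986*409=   403274 = 2^1*17^1*29^1*409^1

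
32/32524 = 8/8131 =0.00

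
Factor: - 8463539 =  - 7^1*499^1*2423^1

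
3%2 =1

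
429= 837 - 408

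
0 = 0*33632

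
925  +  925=1850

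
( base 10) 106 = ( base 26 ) 42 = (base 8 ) 152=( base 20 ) 56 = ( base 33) 37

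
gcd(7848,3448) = 8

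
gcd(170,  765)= 85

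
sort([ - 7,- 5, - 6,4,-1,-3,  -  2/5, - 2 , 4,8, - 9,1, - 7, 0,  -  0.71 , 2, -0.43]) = [  -  9, -7, - 7,- 6, - 5,-3, - 2,-1,  -  0.71, -0.43 ,-2/5,  0,1, 2,4, 4,8]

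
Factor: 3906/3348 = 7/6 = 2^( - 1) *3^( - 1 )*7^1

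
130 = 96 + 34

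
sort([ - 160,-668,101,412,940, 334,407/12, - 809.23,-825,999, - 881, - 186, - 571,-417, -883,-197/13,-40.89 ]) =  [-883,-881, - 825, - 809.23,-668,-571, - 417, - 186, - 160,- 40.89,-197/13,407/12,101 , 334,412, 940,999] 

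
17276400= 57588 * 300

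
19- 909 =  - 890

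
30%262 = 30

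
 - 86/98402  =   - 1 + 49158/49201 = -0.00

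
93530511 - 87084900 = 6445611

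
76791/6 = 12798+1/2 = 12798.50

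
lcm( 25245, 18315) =934065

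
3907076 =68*57457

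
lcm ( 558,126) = 3906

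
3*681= 2043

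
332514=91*3654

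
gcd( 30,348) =6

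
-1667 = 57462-59129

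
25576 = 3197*8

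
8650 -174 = 8476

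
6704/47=6704/47 = 142.64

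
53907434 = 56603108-2695674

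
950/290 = 3+8/29 = 3.28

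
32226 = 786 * 41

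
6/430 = 3/215  =  0.01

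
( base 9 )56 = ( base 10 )51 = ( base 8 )63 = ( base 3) 1220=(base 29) 1m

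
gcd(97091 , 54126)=1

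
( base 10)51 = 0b110011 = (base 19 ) 2D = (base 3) 1220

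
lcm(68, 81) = 5508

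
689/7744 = 689/7744 = 0.09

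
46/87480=23/43740 = 0.00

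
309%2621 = 309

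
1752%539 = 135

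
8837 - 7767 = 1070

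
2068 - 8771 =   -  6703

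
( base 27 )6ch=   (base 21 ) AEB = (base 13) 21b9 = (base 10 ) 4715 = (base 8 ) 11153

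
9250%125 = 0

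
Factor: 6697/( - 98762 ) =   -  2^(-1)*19^( - 1)*23^(-1)* 37^1 * 113^( -1)*181^1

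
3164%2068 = 1096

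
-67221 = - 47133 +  - 20088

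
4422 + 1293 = 5715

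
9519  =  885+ 8634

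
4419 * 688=3040272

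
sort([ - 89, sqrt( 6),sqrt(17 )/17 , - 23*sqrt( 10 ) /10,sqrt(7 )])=[ - 89, -23*sqrt( 10) /10,sqrt(17)/17,  sqrt( 6 ),sqrt( 7) ]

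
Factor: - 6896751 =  - 3^1*29^1*79273^1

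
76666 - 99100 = -22434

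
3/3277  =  3/3277 = 0.00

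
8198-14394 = -6196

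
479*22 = 10538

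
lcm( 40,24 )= 120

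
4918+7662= 12580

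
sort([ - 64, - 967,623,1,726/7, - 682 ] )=[ - 967, - 682,-64,  1, 726/7,623]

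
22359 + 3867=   26226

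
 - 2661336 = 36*( - 73926) 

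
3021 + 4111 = 7132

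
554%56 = 50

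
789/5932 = 789/5932 = 0.13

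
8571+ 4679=13250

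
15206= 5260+9946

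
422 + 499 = 921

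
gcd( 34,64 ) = 2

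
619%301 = 17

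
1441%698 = 45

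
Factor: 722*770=555940 = 2^2 * 5^1*7^1 * 11^1 * 19^2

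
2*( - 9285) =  - 18570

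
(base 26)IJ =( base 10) 487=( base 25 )JC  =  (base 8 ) 747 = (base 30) g7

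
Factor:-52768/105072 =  - 2^1*3^(  -  1 )*11^(-1) * 17^1*97^1*199^( - 1) = - 3298/6567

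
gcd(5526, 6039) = 9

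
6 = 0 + 6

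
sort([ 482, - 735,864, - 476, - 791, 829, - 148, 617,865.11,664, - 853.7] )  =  [ - 853.7, - 791, -735, - 476, - 148,482,617 , 664, 829,864, 865.11 ] 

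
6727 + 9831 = 16558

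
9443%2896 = 755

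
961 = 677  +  284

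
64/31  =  2+ 2/31 = 2.06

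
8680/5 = 1736=1736.00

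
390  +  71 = 461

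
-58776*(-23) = 1351848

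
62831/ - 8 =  - 62831/8 = -7853.88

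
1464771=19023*77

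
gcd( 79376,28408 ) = 8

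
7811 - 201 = 7610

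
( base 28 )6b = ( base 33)5e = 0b10110011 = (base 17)A9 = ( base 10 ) 179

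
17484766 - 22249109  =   - 4764343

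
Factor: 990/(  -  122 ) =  - 3^2*5^1*11^1*61^( - 1 ) = -495/61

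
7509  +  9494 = 17003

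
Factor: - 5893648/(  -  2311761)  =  2^4*3^( - 1 )*19^1 * 19387^1 *770587^( - 1)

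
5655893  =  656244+4999649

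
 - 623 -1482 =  - 2105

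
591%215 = 161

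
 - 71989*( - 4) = 287956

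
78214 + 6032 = 84246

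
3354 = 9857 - 6503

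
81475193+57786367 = 139261560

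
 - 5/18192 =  - 1 + 18187/18192 = - 0.00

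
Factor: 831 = 3^1*277^1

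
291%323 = 291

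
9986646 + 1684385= 11671031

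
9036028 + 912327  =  9948355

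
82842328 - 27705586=55136742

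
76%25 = 1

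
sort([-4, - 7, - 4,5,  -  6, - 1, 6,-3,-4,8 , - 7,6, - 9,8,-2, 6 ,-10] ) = [ - 10,-9,-7, - 7, - 6,-4,-4, - 4, - 3, - 2,-1,  5,6,6,6, 8, 8] 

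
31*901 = 27931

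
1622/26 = 62 + 5/13 = 62.38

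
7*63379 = 443653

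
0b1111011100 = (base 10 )988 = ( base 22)20K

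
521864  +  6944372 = 7466236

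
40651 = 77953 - 37302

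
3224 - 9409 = -6185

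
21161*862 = 18240782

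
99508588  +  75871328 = 175379916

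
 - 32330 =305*( - 106 )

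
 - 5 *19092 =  - 95460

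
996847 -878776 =118071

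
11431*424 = 4846744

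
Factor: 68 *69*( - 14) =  - 2^3 *3^1*7^1 * 17^1*23^1 = - 65688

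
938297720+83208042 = 1021505762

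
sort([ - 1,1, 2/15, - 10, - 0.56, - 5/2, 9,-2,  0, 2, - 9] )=[- 10, - 9, - 5/2, - 2,-1, - 0.56, 0, 2/15, 1,2,9 ]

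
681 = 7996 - 7315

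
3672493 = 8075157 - 4402664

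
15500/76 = 3875/19 = 203.95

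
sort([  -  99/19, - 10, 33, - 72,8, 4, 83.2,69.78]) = [- 72, - 10, - 99/19,4, 8,33,69.78 , 83.2] 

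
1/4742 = 1/4742 = 0.00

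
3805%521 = 158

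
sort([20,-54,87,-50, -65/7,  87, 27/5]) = [-54, -50,  -  65/7,27/5,20, 87,87]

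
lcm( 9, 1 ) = 9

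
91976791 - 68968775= 23008016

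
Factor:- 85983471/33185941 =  - 3^3*7^1*23^( - 1) * 241^(-1 ) * 281^1*1619^1*5987^(-1 )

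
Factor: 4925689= 61^1*80749^1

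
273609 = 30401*9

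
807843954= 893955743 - 86111789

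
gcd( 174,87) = 87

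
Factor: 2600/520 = 5^1 = 5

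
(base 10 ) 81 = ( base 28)2p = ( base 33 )2F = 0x51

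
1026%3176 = 1026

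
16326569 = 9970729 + 6355840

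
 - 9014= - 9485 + 471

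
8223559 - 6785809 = 1437750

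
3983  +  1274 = 5257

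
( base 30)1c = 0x2a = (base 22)1K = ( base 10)42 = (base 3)1120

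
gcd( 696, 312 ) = 24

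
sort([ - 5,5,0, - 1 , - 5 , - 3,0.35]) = [ - 5, - 5, - 3,  -  1, 0,0.35 , 5]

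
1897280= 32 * 59290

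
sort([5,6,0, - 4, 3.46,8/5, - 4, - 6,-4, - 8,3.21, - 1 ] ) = [ - 8,-6, - 4, - 4 , - 4 ,  -  1, 0, 8/5,3.21, 3.46, 5, 6]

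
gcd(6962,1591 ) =1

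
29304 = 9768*3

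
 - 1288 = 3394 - 4682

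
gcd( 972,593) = 1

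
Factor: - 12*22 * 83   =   - 21912= - 2^3*3^1* 11^1*83^1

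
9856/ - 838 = -12  +  100/419 = - 11.76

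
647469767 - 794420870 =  - 146951103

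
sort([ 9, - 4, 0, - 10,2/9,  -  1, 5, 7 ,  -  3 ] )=[- 10,-4, - 3, - 1, 0,2/9,5, 7,9]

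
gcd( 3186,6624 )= 18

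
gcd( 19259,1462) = 1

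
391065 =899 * 435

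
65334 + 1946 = 67280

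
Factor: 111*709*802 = 2^1*3^1 * 37^1*401^1*709^1 =63116598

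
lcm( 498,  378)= 31374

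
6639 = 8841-2202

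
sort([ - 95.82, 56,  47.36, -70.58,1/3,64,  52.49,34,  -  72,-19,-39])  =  [-95.82,- 72 ,  -  70.58, - 39, - 19,1/3 , 34,47.36,52.49,56,  64] 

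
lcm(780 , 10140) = 10140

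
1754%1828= 1754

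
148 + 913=1061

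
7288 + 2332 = 9620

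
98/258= 49/129 = 0.38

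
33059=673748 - 640689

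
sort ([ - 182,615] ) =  [-182,615]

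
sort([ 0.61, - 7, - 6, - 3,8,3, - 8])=[ - 8  , - 7,-6, - 3,0.61,3 , 8] 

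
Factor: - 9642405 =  - 3^1*5^1* 19^1*23^1*1471^1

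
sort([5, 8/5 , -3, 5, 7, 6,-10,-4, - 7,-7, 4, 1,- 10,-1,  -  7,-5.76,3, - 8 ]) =[ - 10, - 10, - 8, -7, - 7,-7, - 5.76, - 4, - 3,- 1, 1,8/5,3, 4,5,5, 6, 7 ]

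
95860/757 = 126 + 478/757 = 126.63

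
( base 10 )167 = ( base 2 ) 10100111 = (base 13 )cb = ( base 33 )52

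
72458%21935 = 6653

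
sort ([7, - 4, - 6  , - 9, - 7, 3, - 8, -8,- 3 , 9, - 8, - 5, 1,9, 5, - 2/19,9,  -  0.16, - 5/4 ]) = [ - 9, - 8, - 8, - 8, - 7, - 6 , - 5, - 4, - 3, - 5/4, - 0.16, - 2/19, 1, 3, 5, 7, 9,9, 9]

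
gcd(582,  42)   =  6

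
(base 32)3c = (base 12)90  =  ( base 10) 108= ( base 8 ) 154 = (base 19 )5D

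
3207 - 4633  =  -1426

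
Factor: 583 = 11^1*53^1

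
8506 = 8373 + 133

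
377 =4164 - 3787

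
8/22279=8/22279= 0.00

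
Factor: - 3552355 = -5^1*29^1*24499^1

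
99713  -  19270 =80443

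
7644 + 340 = 7984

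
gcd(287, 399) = 7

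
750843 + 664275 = 1415118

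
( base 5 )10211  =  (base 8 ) 1251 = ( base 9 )836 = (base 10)681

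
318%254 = 64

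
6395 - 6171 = 224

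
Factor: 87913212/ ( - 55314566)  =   - 2^1*3^1*17^( - 1 ) * 809^(  -  1 )*2011^( -1)*7326101^1=- 43956606/27657283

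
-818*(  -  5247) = 4292046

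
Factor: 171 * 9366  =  1601586 = 2^1*3^3*7^1*19^1*223^1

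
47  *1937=91039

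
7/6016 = 7/6016 = 0.00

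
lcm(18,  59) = 1062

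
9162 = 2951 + 6211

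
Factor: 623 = 7^1*89^1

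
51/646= 3/38 = 0.08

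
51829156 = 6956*7451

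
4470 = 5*894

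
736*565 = 415840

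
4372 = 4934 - 562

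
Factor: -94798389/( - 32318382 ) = 31599463/10772794 = 2^ ( - 1)*7^2*47^1*1481^( - 1 )* 3637^( - 1)*13721^1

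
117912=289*408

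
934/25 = 934/25 = 37.36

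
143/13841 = 143/13841  =  0.01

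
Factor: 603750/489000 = 2^( - 2)*5^1*7^1*23^1*163^( - 1 )=805/652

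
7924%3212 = 1500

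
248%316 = 248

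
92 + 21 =113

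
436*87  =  37932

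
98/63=14/9 = 1.56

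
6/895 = 6/895=0.01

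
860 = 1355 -495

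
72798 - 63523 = 9275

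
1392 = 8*174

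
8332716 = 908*9177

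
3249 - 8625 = -5376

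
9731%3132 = 335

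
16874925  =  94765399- 77890474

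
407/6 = 67 + 5/6=67.83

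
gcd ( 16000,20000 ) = 4000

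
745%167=77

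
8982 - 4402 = 4580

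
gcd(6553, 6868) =1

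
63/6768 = 7/752 = 0.01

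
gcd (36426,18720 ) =78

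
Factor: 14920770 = 2^1*3^1*5^1*239^1 * 2081^1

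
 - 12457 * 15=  - 186855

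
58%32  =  26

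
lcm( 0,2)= 0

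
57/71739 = 19/23913 =0.00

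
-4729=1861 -6590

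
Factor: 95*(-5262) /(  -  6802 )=3^1*5^1*179^(-1)*877^1=13155/179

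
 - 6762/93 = - 73+9/31 =- 72.71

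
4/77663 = 4/77663 = 0.00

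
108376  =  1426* 76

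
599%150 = 149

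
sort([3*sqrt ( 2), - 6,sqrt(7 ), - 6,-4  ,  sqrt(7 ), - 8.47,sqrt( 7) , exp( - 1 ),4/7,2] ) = [ - 8.47 ,  -  6,-6,  -  4,exp( - 1),4/7,2,sqrt (7),sqrt(7),  sqrt ( 7 ),3*sqrt( 2) ]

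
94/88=1+3/44= 1.07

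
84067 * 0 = 0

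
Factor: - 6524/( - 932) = 7^1 = 7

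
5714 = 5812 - 98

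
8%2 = 0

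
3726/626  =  1863/313=5.95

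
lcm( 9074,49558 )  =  644254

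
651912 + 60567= 712479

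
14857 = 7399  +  7458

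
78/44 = 1 + 17/22=1.77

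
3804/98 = 1902/49 = 38.82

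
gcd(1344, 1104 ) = 48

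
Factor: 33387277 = 7^3*11^1*8849^1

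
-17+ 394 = 377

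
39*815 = 31785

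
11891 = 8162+3729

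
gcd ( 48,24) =24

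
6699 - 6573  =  126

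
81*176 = 14256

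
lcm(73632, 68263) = 6553248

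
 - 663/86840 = - 1 +6629/6680 = - 0.01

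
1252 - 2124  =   - 872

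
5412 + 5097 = 10509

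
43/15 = 43/15 = 2.87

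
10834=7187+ 3647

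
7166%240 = 206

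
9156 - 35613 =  - 26457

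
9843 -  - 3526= 13369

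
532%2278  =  532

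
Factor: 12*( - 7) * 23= - 2^2*3^1* 7^1*23^1 = -1932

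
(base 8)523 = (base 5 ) 2324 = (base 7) 663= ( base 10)339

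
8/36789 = 8/36789 =0.00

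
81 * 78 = 6318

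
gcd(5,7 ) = 1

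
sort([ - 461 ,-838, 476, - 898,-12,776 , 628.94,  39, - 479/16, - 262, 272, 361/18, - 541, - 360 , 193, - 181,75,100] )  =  [ - 898,  -  838, - 541,-461, - 360,-262, - 181, -479/16, - 12,361/18, 39,  75,  100,193 , 272,476, 628.94, 776] 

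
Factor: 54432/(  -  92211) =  - 2^5*3^4*4391^(-1) = - 2592/4391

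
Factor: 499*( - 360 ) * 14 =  -2^4*3^2*5^1*7^1*499^1 = -2514960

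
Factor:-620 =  - 2^2*5^1*31^1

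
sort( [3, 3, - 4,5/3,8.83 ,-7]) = [-7, - 4,5/3, 3, 3,8.83] 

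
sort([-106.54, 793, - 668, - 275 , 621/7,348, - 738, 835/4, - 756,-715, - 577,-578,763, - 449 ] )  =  [ - 756 , - 738, - 715, - 668, - 578,-577 ,-449, - 275, - 106.54, 621/7, 835/4 , 348,763,793]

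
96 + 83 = 179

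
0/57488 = 0 = 0.00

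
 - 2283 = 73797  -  76080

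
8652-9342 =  - 690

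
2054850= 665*3090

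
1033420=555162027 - 554128607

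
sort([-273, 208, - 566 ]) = [-566, - 273,208] 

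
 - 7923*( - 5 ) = 39615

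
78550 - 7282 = 71268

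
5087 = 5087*1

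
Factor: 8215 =5^1 * 31^1*53^1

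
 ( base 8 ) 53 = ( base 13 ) 34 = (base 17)29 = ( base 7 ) 61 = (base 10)43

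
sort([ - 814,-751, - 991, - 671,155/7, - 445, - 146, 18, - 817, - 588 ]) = [  -  991, - 817, - 814, - 751, - 671,-588, - 445, - 146,18,155/7] 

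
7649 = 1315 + 6334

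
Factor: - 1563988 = -2^2*71^1*5507^1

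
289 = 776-487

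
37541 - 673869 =-636328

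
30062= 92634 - 62572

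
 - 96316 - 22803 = - 119119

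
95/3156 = 95/3156= 0.03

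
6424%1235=249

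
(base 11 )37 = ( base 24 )1g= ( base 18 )24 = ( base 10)40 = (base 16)28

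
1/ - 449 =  - 1  +  448/449 = -0.00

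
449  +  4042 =4491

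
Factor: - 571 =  - 571^1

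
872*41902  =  36538544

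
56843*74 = 4206382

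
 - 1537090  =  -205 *7498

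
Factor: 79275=3^1*5^2*7^1*151^1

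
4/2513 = 4/2513=0.00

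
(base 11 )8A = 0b1100010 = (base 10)98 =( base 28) 3E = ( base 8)142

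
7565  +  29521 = 37086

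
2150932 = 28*76819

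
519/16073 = 519/16073 = 0.03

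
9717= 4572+5145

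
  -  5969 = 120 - 6089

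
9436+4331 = 13767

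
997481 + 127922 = 1125403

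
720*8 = 5760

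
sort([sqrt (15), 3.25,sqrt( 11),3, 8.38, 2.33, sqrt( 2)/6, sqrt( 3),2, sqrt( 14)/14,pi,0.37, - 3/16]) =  [ - 3/16,sqrt( 2)/6, sqrt( 14)/14 , 0.37, sqrt( 3),2,2.33, 3, pi,  3.25,  sqrt (11),sqrt( 15),8.38 ] 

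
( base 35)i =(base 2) 10010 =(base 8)22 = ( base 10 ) 18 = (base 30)i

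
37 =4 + 33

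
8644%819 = 454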